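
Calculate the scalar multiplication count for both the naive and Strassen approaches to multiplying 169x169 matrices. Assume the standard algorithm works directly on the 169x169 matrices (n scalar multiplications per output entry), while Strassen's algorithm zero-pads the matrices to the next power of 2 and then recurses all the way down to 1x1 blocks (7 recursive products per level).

Matrix multiplication for 169x169 matrices:

Strassen's algorithm requires power-of-2 dimensions. Pad 169x169 to 256x256 (next power of 2).

Standard algorithm: 169^3 = 4826809 multiplications
Strassen's algorithm: 7^(log2(256)) = 7^8 = 5764801 multiplications
Difference: 4826809 - 5764801 = -937992 (Strassen uses MORE here due to padding overhead — for small or just-over-power-of-2 n, padding can outweigh the per-level savings)

Standard: 4826809 multiplications (169^3). Strassen: 5764801 multiplications (7^8, after padding to 256x256). Strassen reduces 8 recursive multiplications to 7 at each level.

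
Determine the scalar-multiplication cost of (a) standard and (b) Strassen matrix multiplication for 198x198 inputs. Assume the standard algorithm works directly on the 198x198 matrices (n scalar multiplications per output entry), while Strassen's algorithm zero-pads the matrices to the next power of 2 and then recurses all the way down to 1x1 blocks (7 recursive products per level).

Matrix multiplication for 198x198 matrices:

Strassen's algorithm requires power-of-2 dimensions. Pad 198x198 to 256x256 (next power of 2).

Standard algorithm: 198^3 = 7762392 multiplications
Strassen's algorithm: 7^(log2(256)) = 7^8 = 5764801 multiplications
Savings: 7762392 - 5764801 = 1997591 multiplications

Standard: 7762392 multiplications (198^3). Strassen: 5764801 multiplications (7^8, after padding to 256x256). Strassen reduces 8 recursive multiplications to 7 at each level.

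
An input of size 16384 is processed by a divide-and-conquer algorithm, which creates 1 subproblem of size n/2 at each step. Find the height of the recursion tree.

For divide and conquer with division factor 2:

Problem sizes at each level:
Level 0: 16384
Level 1: 8192
Level 2: 4096
Level 3: 2048
Level 4: 1024
Level 5: 512
Level 6: 256
Level 7: 128
Level 8: 64
Level 9: 32
Level 10: 16
Level 11: 8
Level 12: 4
Level 13: 2
Level 14: 1

The root is level 0 and the size-1 base case is level 14 (the tree spans levels 0 through 14, i.e. 15 levels counting the root), so the depth is the number of divisions: log_2(16384) = 14

The recursion tree depth is log_2(16384) = 14. At each level, the problem size is divided by 2, so it takes 14 divisions to reduce to a base case of size 1. The algorithm makes 1 recursive call at each level.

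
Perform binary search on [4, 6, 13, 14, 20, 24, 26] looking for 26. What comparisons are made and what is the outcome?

Binary search for 26 in [4, 6, 13, 14, 20, 24, 26]:

lo=0, hi=6, mid=3, arr[mid]=14 -> 14 < 26, search right half
lo=4, hi=6, mid=5, arr[mid]=24 -> 24 < 26, search right half
lo=6, hi=6, mid=6, arr[mid]=26 -> Found target at index 6!

Binary search finds 26 at index 6 after 3 comparisons. The search repeatedly halves the search space by comparing with the middle element.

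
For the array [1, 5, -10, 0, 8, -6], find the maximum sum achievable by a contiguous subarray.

Using Kadane's algorithm on [1, 5, -10, 0, 8, -6]:

Scanning through the array:
Position 1 (value 5): max_ending_here = 6, max_so_far = 6
Position 2 (value -10): max_ending_here = -4, max_so_far = 6
Position 3 (value 0): max_ending_here = 0, max_so_far = 6
Position 4 (value 8): max_ending_here = 8, max_so_far = 8
Position 5 (value -6): max_ending_here = 2, max_so_far = 8

Maximum subarray: [0, 8]
Maximum sum: 8

The maximum subarray is [0, 8] with sum 8. This subarray runs from index 3 to index 4.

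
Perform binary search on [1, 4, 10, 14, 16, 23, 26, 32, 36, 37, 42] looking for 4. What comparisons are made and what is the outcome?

Binary search for 4 in [1, 4, 10, 14, 16, 23, 26, 32, 36, 37, 42]:

lo=0, hi=10, mid=5, arr[mid]=23 -> 23 > 4, search left half
lo=0, hi=4, mid=2, arr[mid]=10 -> 10 > 4, search left half
lo=0, hi=1, mid=0, arr[mid]=1 -> 1 < 4, search right half
lo=1, hi=1, mid=1, arr[mid]=4 -> Found target at index 1!

Binary search finds 4 at index 1 after 4 comparisons. The search repeatedly halves the search space by comparing with the middle element.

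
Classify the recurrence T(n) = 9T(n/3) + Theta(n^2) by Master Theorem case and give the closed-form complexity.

Master Theorem for T(n) = 9T(n/3) + O(n^2):

a = 9, b = 3, c = 2
log_b(a) = log_3(9) = 2.0000

Case 2: c = 2 = log_3(9) = 2.0000
T(n) = O(n^2 log n) = O(n^2 log n)

For T(n) = 9T(n/3) + O(n^2): log_3(9) = 2.0000. This is Case 2 of the Master Theorem (c = log_b(a), equal work at all levels), giving O(n^2 log n).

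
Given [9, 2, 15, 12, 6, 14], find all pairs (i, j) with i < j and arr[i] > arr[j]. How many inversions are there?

Finding inversions in [9, 2, 15, 12, 6, 14]:

(0, 1): arr[0]=9 > arr[1]=2
(0, 4): arr[0]=9 > arr[4]=6
(2, 3): arr[2]=15 > arr[3]=12
(2, 4): arr[2]=15 > arr[4]=6
(2, 5): arr[2]=15 > arr[5]=14
(3, 4): arr[3]=12 > arr[4]=6

Total inversions: 6

The array has 6 inversion(s): (0,1), (0,4), (2,3), (2,4), (2,5), (3,4). Each pair (i,j) satisfies i < j and arr[i] > arr[j].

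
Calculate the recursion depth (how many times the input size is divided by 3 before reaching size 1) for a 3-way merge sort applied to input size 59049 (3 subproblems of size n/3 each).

For divide and conquer with division factor 3:

Problem sizes at each level:
Level 0: 59049
Level 1: 19683
Level 2: 6561
Level 3: 2187
Level 4: 729
Level 5: 243
Level 6: 81
Level 7: 27
Level 8: 9
Level 9: 3
Level 10: 1

The root is level 0 and the size-1 base case is level 10 (the tree spans levels 0 through 10, i.e. 11 levels counting the root), so the depth is the number of divisions: log_3(59049) = 10

The recursion tree depth is log_3(59049) = 10. At each level, the problem size is divided by 3, so it takes 10 divisions to reduce to a base case of size 1. The algorithm makes 3 recursive calls at each level.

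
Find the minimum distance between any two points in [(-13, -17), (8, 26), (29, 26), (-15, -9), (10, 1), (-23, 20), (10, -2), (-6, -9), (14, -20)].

Computing all pairwise distances among 9 points:

d((-13, -17), (8, 26)) = 47.8539
d((-13, -17), (29, 26)) = 60.1082
d((-13, -17), (-15, -9)) = 8.2462
d((-13, -17), (10, 1)) = 29.2062
d((-13, -17), (-23, 20)) = 38.3275
d((-13, -17), (10, -2)) = 27.4591
d((-13, -17), (-6, -9)) = 10.6301
d((-13, -17), (14, -20)) = 27.1662
d((8, 26), (29, 26)) = 21.0
d((8, 26), (-15, -9)) = 41.8808
d((8, 26), (10, 1)) = 25.0799
d((8, 26), (-23, 20)) = 31.5753
d((8, 26), (10, -2)) = 28.0713
d((8, 26), (-6, -9)) = 37.6962
d((8, 26), (14, -20)) = 46.3897
d((29, 26), (-15, -9)) = 56.2228
d((29, 26), (10, 1)) = 31.4006
d((29, 26), (-23, 20)) = 52.345
d((29, 26), (10, -2)) = 33.8378
d((29, 26), (-6, -9)) = 49.4975
d((29, 26), (14, -20)) = 48.3839
d((-15, -9), (10, 1)) = 26.9258
d((-15, -9), (-23, 20)) = 30.0832
d((-15, -9), (10, -2)) = 25.9615
d((-15, -9), (-6, -9)) = 9.0
d((-15, -9), (14, -20)) = 31.0161
d((10, 1), (-23, 20)) = 38.0789
d((10, 1), (10, -2)) = 3.0 <-- minimum
d((10, 1), (-6, -9)) = 18.868
d((10, 1), (14, -20)) = 21.3776
d((-23, 20), (10, -2)) = 39.6611
d((-23, 20), (-6, -9)) = 33.6155
d((-23, 20), (14, -20)) = 54.4885
d((10, -2), (-6, -9)) = 17.4642
d((10, -2), (14, -20)) = 18.4391
d((-6, -9), (14, -20)) = 22.8254

Closest pair: (10, 1) and (10, -2) with distance 3.0

The closest pair is (10, 1) and (10, -2) with Euclidean distance 3.0. For 9 points, brute-force pairwise comparison is shown above. For large n, the divide-and-conquer algorithm (sort by x, recurse on halves, check the dividing strip) achieves O(n log n).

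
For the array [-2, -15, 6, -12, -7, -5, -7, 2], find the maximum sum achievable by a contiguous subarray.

Using Kadane's algorithm on [-2, -15, 6, -12, -7, -5, -7, 2]:

Scanning through the array:
Position 1 (value -15): max_ending_here = -15, max_so_far = -2
Position 2 (value 6): max_ending_here = 6, max_so_far = 6
Position 3 (value -12): max_ending_here = -6, max_so_far = 6
Position 4 (value -7): max_ending_here = -7, max_so_far = 6
Position 5 (value -5): max_ending_here = -5, max_so_far = 6
Position 6 (value -7): max_ending_here = -7, max_so_far = 6
Position 7 (value 2): max_ending_here = 2, max_so_far = 6

Maximum subarray: [6]
Maximum sum: 6

The maximum subarray is [6] with sum 6. This subarray runs from index 2 to index 2.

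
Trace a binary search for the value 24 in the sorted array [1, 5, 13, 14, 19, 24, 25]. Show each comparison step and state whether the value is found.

Binary search for 24 in [1, 5, 13, 14, 19, 24, 25]:

lo=0, hi=6, mid=3, arr[mid]=14 -> 14 < 24, search right half
lo=4, hi=6, mid=5, arr[mid]=24 -> Found target at index 5!

Binary search finds 24 at index 5 after 2 comparisons. The search repeatedly halves the search space by comparing with the middle element.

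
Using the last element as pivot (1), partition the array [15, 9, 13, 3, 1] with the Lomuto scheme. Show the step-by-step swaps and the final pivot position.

Lomuto partition with pivot = 1:

Initial array: [15, 9, 13, 3, 1]

arr[0]=15 > 1: no swap
arr[1]=9 > 1: no swap
arr[2]=13 > 1: no swap
arr[3]=3 > 1: no swap

Place pivot at position 0: [1, 9, 13, 3, 15]
Pivot position: 0

After partitioning with pivot 1, the array becomes [1, 9, 13, 3, 15]. The pivot is placed at index 0. All elements to the left of the pivot are <= 1, and all elements to the right are > 1.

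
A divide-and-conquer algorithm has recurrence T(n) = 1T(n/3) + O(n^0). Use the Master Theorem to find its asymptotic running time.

Master Theorem for T(n) = 1T(n/3) + O(n^0):

a = 1, b = 3, c = 0
log_b(a) = log_3(1) = 0.0000

Case 2: c = 0 = log_3(1) = 0.0000
T(n) = O(n^0 log n) = O(log n)

For T(n) = 1T(n/3) + O(n^0): log_3(1) = 0.0000. This is Case 2 of the Master Theorem (c = log_b(a), equal work at all levels), giving O(log n).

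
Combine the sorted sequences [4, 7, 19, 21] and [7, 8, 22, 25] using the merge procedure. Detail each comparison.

Merging process:

Compare 4 vs 7: take 4 from left. Merged: [4]
Compare 7 vs 7: take 7 from left. Merged: [4, 7]
Compare 19 vs 7: take 7 from right. Merged: [4, 7, 7]
Compare 19 vs 8: take 8 from right. Merged: [4, 7, 7, 8]
Compare 19 vs 22: take 19 from left. Merged: [4, 7, 7, 8, 19]
Compare 21 vs 22: take 21 from left. Merged: [4, 7, 7, 8, 19, 21]
Append remaining from right: [22, 25]. Merged: [4, 7, 7, 8, 19, 21, 22, 25]

Final merged array: [4, 7, 7, 8, 19, 21, 22, 25]
Total comparisons: 6

The merged array is [4, 7, 7, 8, 19, 21, 22, 25], requiring 6 comparisons. The merge step runs in O(n) time where n is the total number of elements.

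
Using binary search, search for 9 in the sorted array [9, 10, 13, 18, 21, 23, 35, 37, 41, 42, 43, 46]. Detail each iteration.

Binary search for 9 in [9, 10, 13, 18, 21, 23, 35, 37, 41, 42, 43, 46]:

lo=0, hi=11, mid=5, arr[mid]=23 -> 23 > 9, search left half
lo=0, hi=4, mid=2, arr[mid]=13 -> 13 > 9, search left half
lo=0, hi=1, mid=0, arr[mid]=9 -> Found target at index 0!

Binary search finds 9 at index 0 after 3 comparisons. The search repeatedly halves the search space by comparing with the middle element.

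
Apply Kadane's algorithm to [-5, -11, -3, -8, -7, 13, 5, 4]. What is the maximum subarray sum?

Using Kadane's algorithm on [-5, -11, -3, -8, -7, 13, 5, 4]:

Scanning through the array:
Position 1 (value -11): max_ending_here = -11, max_so_far = -5
Position 2 (value -3): max_ending_here = -3, max_so_far = -3
Position 3 (value -8): max_ending_here = -8, max_so_far = -3
Position 4 (value -7): max_ending_here = -7, max_so_far = -3
Position 5 (value 13): max_ending_here = 13, max_so_far = 13
Position 6 (value 5): max_ending_here = 18, max_so_far = 18
Position 7 (value 4): max_ending_here = 22, max_so_far = 22

Maximum subarray: [13, 5, 4]
Maximum sum: 22

The maximum subarray is [13, 5, 4] with sum 22. This subarray runs from index 5 to index 7.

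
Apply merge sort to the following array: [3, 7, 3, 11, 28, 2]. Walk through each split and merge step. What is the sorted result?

Merge sort trace:

Split: [3, 7, 3, 11, 28, 2] -> [3, 7, 3] and [11, 28, 2]
  Split: [3, 7, 3] -> [3] and [7, 3]
    Split: [7, 3] -> [7] and [3]
    Merge: [7] + [3] -> [3, 7]
  Merge: [3] + [3, 7] -> [3, 3, 7]
  Split: [11, 28, 2] -> [11] and [28, 2]
    Split: [28, 2] -> [28] and [2]
    Merge: [28] + [2] -> [2, 28]
  Merge: [11] + [2, 28] -> [2, 11, 28]
Merge: [3, 3, 7] + [2, 11, 28] -> [2, 3, 3, 7, 11, 28]

Final sorted array: [2, 3, 3, 7, 11, 28]

The merge sort proceeds by recursively splitting the array and merging sorted halves.
After all merges, the sorted array is [2, 3, 3, 7, 11, 28].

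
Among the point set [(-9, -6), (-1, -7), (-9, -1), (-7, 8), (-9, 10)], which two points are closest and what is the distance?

Computing all pairwise distances among 5 points:

d((-9, -6), (-1, -7)) = 8.0623
d((-9, -6), (-9, -1)) = 5.0
d((-9, -6), (-7, 8)) = 14.1421
d((-9, -6), (-9, 10)) = 16.0
d((-1, -7), (-9, -1)) = 10.0
d((-1, -7), (-7, 8)) = 16.1555
d((-1, -7), (-9, 10)) = 18.7883
d((-9, -1), (-7, 8)) = 9.2195
d((-9, -1), (-9, 10)) = 11.0
d((-7, 8), (-9, 10)) = 2.8284 <-- minimum

Closest pair: (-7, 8) and (-9, 10) with distance 2.8284

The closest pair is (-7, 8) and (-9, 10) with Euclidean distance 2.8284. For 5 points, brute-force pairwise comparison is shown above. For large n, the divide-and-conquer algorithm (sort by x, recurse on halves, check the dividing strip) achieves O(n log n).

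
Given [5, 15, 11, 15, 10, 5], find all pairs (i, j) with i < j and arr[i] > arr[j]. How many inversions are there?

Finding inversions in [5, 15, 11, 15, 10, 5]:

(1, 2): arr[1]=15 > arr[2]=11
(1, 4): arr[1]=15 > arr[4]=10
(1, 5): arr[1]=15 > arr[5]=5
(2, 4): arr[2]=11 > arr[4]=10
(2, 5): arr[2]=11 > arr[5]=5
(3, 4): arr[3]=15 > arr[4]=10
(3, 5): arr[3]=15 > arr[5]=5
(4, 5): arr[4]=10 > arr[5]=5

Total inversions: 8

The array has 8 inversion(s): (1,2), (1,4), (1,5), (2,4), (2,5), (3,4), (3,5), (4,5). Each pair (i,j) satisfies i < j and arr[i] > arr[j].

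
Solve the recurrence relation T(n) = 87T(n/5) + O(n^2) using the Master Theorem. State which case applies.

Master Theorem for T(n) = 87T(n/5) + O(n^2):

a = 87, b = 5, c = 2
log_b(a) = log_5(87) = 2.7748

Case 1: c = 2 < log_5(87) = 2.7748
T(n) = O(n^(log_5 87))

For T(n) = 87T(n/5) + O(n^2): log_5(87) = 2.7748. This is Case 1 of the Master Theorem (c < log_b(a), work dominated by leaves), giving O(n^(log_5 87)).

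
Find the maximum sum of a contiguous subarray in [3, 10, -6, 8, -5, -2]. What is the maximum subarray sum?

Using Kadane's algorithm on [3, 10, -6, 8, -5, -2]:

Scanning through the array:
Position 1 (value 10): max_ending_here = 13, max_so_far = 13
Position 2 (value -6): max_ending_here = 7, max_so_far = 13
Position 3 (value 8): max_ending_here = 15, max_so_far = 15
Position 4 (value -5): max_ending_here = 10, max_so_far = 15
Position 5 (value -2): max_ending_here = 8, max_so_far = 15

Maximum subarray: [3, 10, -6, 8]
Maximum sum: 15

The maximum subarray is [3, 10, -6, 8] with sum 15. This subarray runs from index 0 to index 3.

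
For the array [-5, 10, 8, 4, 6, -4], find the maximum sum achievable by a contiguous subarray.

Using Kadane's algorithm on [-5, 10, 8, 4, 6, -4]:

Scanning through the array:
Position 1 (value 10): max_ending_here = 10, max_so_far = 10
Position 2 (value 8): max_ending_here = 18, max_so_far = 18
Position 3 (value 4): max_ending_here = 22, max_so_far = 22
Position 4 (value 6): max_ending_here = 28, max_so_far = 28
Position 5 (value -4): max_ending_here = 24, max_so_far = 28

Maximum subarray: [10, 8, 4, 6]
Maximum sum: 28

The maximum subarray is [10, 8, 4, 6] with sum 28. This subarray runs from index 1 to index 4.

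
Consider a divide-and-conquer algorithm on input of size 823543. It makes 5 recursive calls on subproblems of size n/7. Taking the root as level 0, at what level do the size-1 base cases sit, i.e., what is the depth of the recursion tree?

For divide and conquer with division factor 7:

Problem sizes at each level:
Level 0: 823543
Level 1: 117649
Level 2: 16807
Level 3: 2401
Level 4: 343
Level 5: 49
Level 6: 7
Level 7: 1

The root is level 0 and the size-1 base case is level 7 (the tree spans levels 0 through 7, i.e. 8 levels counting the root), so the depth is the number of divisions: log_7(823543) = 7

The recursion tree depth is log_7(823543) = 7. At each level, the problem size is divided by 7, so it takes 7 divisions to reduce to a base case of size 1. The algorithm makes 5 recursive calls at each level.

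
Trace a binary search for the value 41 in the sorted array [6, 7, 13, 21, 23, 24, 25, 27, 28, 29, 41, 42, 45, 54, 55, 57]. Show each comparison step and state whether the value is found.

Binary search for 41 in [6, 7, 13, 21, 23, 24, 25, 27, 28, 29, 41, 42, 45, 54, 55, 57]:

lo=0, hi=15, mid=7, arr[mid]=27 -> 27 < 41, search right half
lo=8, hi=15, mid=11, arr[mid]=42 -> 42 > 41, search left half
lo=8, hi=10, mid=9, arr[mid]=29 -> 29 < 41, search right half
lo=10, hi=10, mid=10, arr[mid]=41 -> Found target at index 10!

Binary search finds 41 at index 10 after 4 comparisons. The search repeatedly halves the search space by comparing with the middle element.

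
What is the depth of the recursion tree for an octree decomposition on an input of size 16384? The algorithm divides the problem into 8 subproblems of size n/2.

For divide and conquer with division factor 2:

Problem sizes at each level:
Level 0: 16384
Level 1: 8192
Level 2: 4096
Level 3: 2048
Level 4: 1024
Level 5: 512
Level 6: 256
Level 7: 128
Level 8: 64
Level 9: 32
Level 10: 16
Level 11: 8
Level 12: 4
Level 13: 2
Level 14: 1

The root is level 0 and the size-1 base case is level 14 (the tree spans levels 0 through 14, i.e. 15 levels counting the root), so the depth is the number of divisions: log_2(16384) = 14

The recursion tree depth is log_2(16384) = 14. At each level, the problem size is divided by 2, so it takes 14 divisions to reduce to a base case of size 1. The algorithm makes 8 recursive calls at each level.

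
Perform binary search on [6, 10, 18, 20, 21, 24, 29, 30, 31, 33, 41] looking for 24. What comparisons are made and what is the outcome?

Binary search for 24 in [6, 10, 18, 20, 21, 24, 29, 30, 31, 33, 41]:

lo=0, hi=10, mid=5, arr[mid]=24 -> Found target at index 5!

Binary search finds 24 at index 5 after 1 comparisons. The search repeatedly halves the search space by comparing with the middle element.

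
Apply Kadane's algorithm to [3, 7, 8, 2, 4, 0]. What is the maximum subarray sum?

Using Kadane's algorithm on [3, 7, 8, 2, 4, 0]:

Scanning through the array:
Position 1 (value 7): max_ending_here = 10, max_so_far = 10
Position 2 (value 8): max_ending_here = 18, max_so_far = 18
Position 3 (value 2): max_ending_here = 20, max_so_far = 20
Position 4 (value 4): max_ending_here = 24, max_so_far = 24
Position 5 (value 0): max_ending_here = 24, max_so_far = 24

Maximum subarray: [3, 7, 8, 2, 4]
Maximum sum: 24

The maximum subarray is [3, 7, 8, 2, 4] with sum 24. This subarray runs from index 0 to index 4.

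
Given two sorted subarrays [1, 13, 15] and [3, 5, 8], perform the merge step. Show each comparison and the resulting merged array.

Merging process:

Compare 1 vs 3: take 1 from left. Merged: [1]
Compare 13 vs 3: take 3 from right. Merged: [1, 3]
Compare 13 vs 5: take 5 from right. Merged: [1, 3, 5]
Compare 13 vs 8: take 8 from right. Merged: [1, 3, 5, 8]
Append remaining from left: [13, 15]. Merged: [1, 3, 5, 8, 13, 15]

Final merged array: [1, 3, 5, 8, 13, 15]
Total comparisons: 4

The merged array is [1, 3, 5, 8, 13, 15], requiring 4 comparisons. The merge step runs in O(n) time where n is the total number of elements.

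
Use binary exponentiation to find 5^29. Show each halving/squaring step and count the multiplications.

Computing 5^29 by squaring (build up from 5^1; each line after the first costs one multiplication):

5^1 = 5
5^2 = (5^1)^2 = 5^2 = 25
5^3 = 5 * 5^2 = 5 * 25 = 125
5^6 = (5^3)^2 = 125^2 = 15625
5^7 = 5 * 5^6 = 5 * 15625 = 78125
5^14 = (5^7)^2 = 78125^2 = 6103515625
5^28 = (5^14)^2 = 6103515625^2 = 37252902984619140625
5^29 = 5 * 5^28 = 5 * 37252902984619140625 = 186264514923095703125

Result: 186264514923095703125
Multiplications needed: 7 (7 lines after 5^1)

5^29 = 186264514923095703125. Using exponentiation by squaring, this requires 7 multiplications. The key idea: if the exponent is even, square the half-power; if odd, multiply by the base once.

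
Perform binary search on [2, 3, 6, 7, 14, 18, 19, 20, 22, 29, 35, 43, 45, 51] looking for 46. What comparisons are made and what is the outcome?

Binary search for 46 in [2, 3, 6, 7, 14, 18, 19, 20, 22, 29, 35, 43, 45, 51]:

lo=0, hi=13, mid=6, arr[mid]=19 -> 19 < 46, search right half
lo=7, hi=13, mid=10, arr[mid]=35 -> 35 < 46, search right half
lo=11, hi=13, mid=12, arr[mid]=45 -> 45 < 46, search right half
lo=13, hi=13, mid=13, arr[mid]=51 -> 51 > 46, search left half
lo=13 > hi=12, target 46 not found

Binary search determines that 46 is not in the array after 4 comparisons. The search space was exhausted without finding the target.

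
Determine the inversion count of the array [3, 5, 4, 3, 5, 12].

Finding inversions in [3, 5, 4, 3, 5, 12]:

(1, 2): arr[1]=5 > arr[2]=4
(1, 3): arr[1]=5 > arr[3]=3
(2, 3): arr[2]=4 > arr[3]=3

Total inversions: 3

The array has 3 inversion(s): (1,2), (1,3), (2,3). Each pair (i,j) satisfies i < j and arr[i] > arr[j].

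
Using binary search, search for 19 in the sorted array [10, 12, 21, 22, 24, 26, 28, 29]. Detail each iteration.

Binary search for 19 in [10, 12, 21, 22, 24, 26, 28, 29]:

lo=0, hi=7, mid=3, arr[mid]=22 -> 22 > 19, search left half
lo=0, hi=2, mid=1, arr[mid]=12 -> 12 < 19, search right half
lo=2, hi=2, mid=2, arr[mid]=21 -> 21 > 19, search left half
lo=2 > hi=1, target 19 not found

Binary search determines that 19 is not in the array after 3 comparisons. The search space was exhausted without finding the target.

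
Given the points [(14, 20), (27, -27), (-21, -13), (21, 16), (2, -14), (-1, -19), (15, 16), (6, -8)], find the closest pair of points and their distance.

Computing all pairwise distances among 8 points:

d((14, 20), (27, -27)) = 48.7647
d((14, 20), (-21, -13)) = 48.1041
d((14, 20), (21, 16)) = 8.0623
d((14, 20), (2, -14)) = 36.0555
d((14, 20), (-1, -19)) = 41.7852
d((14, 20), (15, 16)) = 4.1231 <-- minimum
d((14, 20), (6, -8)) = 29.1204
d((27, -27), (-21, -13)) = 50.0
d((27, -27), (21, 16)) = 43.4166
d((27, -27), (2, -14)) = 28.178
d((27, -27), (-1, -19)) = 29.1204
d((27, -27), (15, 16)) = 44.643
d((27, -27), (6, -8)) = 28.3196
d((-21, -13), (21, 16)) = 51.0392
d((-21, -13), (2, -14)) = 23.0217
d((-21, -13), (-1, -19)) = 20.8806
d((-21, -13), (15, 16)) = 46.2277
d((-21, -13), (6, -8)) = 27.4591
d((21, 16), (2, -14)) = 35.5106
d((21, 16), (-1, -19)) = 41.3401
d((21, 16), (15, 16)) = 6.0
d((21, 16), (6, -8)) = 28.3019
d((2, -14), (-1, -19)) = 5.831
d((2, -14), (15, 16)) = 32.6956
d((2, -14), (6, -8)) = 7.2111
d((-1, -19), (15, 16)) = 38.4838
d((-1, -19), (6, -8)) = 13.0384
d((15, 16), (6, -8)) = 25.632

Closest pair: (14, 20) and (15, 16) with distance 4.1231

The closest pair is (14, 20) and (15, 16) with Euclidean distance 4.1231. For 8 points, brute-force pairwise comparison is shown above. For large n, the divide-and-conquer algorithm (sort by x, recurse on halves, check the dividing strip) achieves O(n log n).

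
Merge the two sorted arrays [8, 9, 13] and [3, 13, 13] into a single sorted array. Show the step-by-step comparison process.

Merging process:

Compare 8 vs 3: take 3 from right. Merged: [3]
Compare 8 vs 13: take 8 from left. Merged: [3, 8]
Compare 9 vs 13: take 9 from left. Merged: [3, 8, 9]
Compare 13 vs 13: take 13 from left. Merged: [3, 8, 9, 13]
Append remaining from right: [13, 13]. Merged: [3, 8, 9, 13, 13, 13]

Final merged array: [3, 8, 9, 13, 13, 13]
Total comparisons: 4

The merged array is [3, 8, 9, 13, 13, 13], requiring 4 comparisons. The merge step runs in O(n) time where n is the total number of elements.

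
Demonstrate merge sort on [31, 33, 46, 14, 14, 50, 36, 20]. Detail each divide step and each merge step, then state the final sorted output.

Merge sort trace:

Split: [31, 33, 46, 14, 14, 50, 36, 20] -> [31, 33, 46, 14] and [14, 50, 36, 20]
  Split: [31, 33, 46, 14] -> [31, 33] and [46, 14]
    Split: [31, 33] -> [31] and [33]
    Merge: [31] + [33] -> [31, 33]
    Split: [46, 14] -> [46] and [14]
    Merge: [46] + [14] -> [14, 46]
  Merge: [31, 33] + [14, 46] -> [14, 31, 33, 46]
  Split: [14, 50, 36, 20] -> [14, 50] and [36, 20]
    Split: [14, 50] -> [14] and [50]
    Merge: [14] + [50] -> [14, 50]
    Split: [36, 20] -> [36] and [20]
    Merge: [36] + [20] -> [20, 36]
  Merge: [14, 50] + [20, 36] -> [14, 20, 36, 50]
Merge: [14, 31, 33, 46] + [14, 20, 36, 50] -> [14, 14, 20, 31, 33, 36, 46, 50]

Final sorted array: [14, 14, 20, 31, 33, 36, 46, 50]

The merge sort proceeds by recursively splitting the array and merging sorted halves.
After all merges, the sorted array is [14, 14, 20, 31, 33, 36, 46, 50].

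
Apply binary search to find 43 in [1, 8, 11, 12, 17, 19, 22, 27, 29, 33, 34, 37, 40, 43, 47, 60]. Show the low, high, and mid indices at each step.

Binary search for 43 in [1, 8, 11, 12, 17, 19, 22, 27, 29, 33, 34, 37, 40, 43, 47, 60]:

lo=0, hi=15, mid=7, arr[mid]=27 -> 27 < 43, search right half
lo=8, hi=15, mid=11, arr[mid]=37 -> 37 < 43, search right half
lo=12, hi=15, mid=13, arr[mid]=43 -> Found target at index 13!

Binary search finds 43 at index 13 after 3 comparisons. The search repeatedly halves the search space by comparing with the middle element.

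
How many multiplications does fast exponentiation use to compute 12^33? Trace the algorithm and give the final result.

Computing 12^33 by squaring (build up from 12^1; each line after the first costs one multiplication):

12^1 = 12
12^2 = (12^1)^2 = 12^2 = 144
12^4 = (12^2)^2 = 144^2 = 20736
12^8 = (12^4)^2 = 20736^2 = 429981696
12^16 = (12^8)^2 = 429981696^2 = 184884258895036416
12^32 = (12^16)^2 = 184884258895036416^2 = 34182189187166852111368841966125056
12^33 = 12 * 12^32 = 12 * 34182189187166852111368841966125056 = 410186270246002225336426103593500672

Result: 410186270246002225336426103593500672
Multiplications needed: 6 (6 lines after 12^1)

12^33 = 410186270246002225336426103593500672. Using exponentiation by squaring, this requires 6 multiplications. The key idea: if the exponent is even, square the half-power; if odd, multiply by the base once.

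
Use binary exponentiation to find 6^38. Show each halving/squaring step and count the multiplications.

Computing 6^38 by squaring (build up from 6^1; each line after the first costs one multiplication):

6^1 = 6
6^2 = (6^1)^2 = 6^2 = 36
6^4 = (6^2)^2 = 36^2 = 1296
6^8 = (6^4)^2 = 1296^2 = 1679616
6^9 = 6 * 6^8 = 6 * 1679616 = 10077696
6^18 = (6^9)^2 = 10077696^2 = 101559956668416
6^19 = 6 * 6^18 = 6 * 101559956668416 = 609359740010496
6^38 = (6^19)^2 = 609359740010496^2 = 371319292745659279662190166016

Result: 371319292745659279662190166016
Multiplications needed: 7 (7 lines after 6^1)

6^38 = 371319292745659279662190166016. Using exponentiation by squaring, this requires 7 multiplications. The key idea: if the exponent is even, square the half-power; if odd, multiply by the base once.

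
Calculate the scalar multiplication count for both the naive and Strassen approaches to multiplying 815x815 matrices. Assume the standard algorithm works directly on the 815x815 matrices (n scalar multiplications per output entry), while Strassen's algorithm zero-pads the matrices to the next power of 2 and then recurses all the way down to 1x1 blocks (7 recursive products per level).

Matrix multiplication for 815x815 matrices:

Strassen's algorithm requires power-of-2 dimensions. Pad 815x815 to 1024x1024 (next power of 2).

Standard algorithm: 815^3 = 541343375 multiplications
Strassen's algorithm: 7^(log2(1024)) = 7^10 = 282475249 multiplications
Savings: 541343375 - 282475249 = 258868126 multiplications

Standard: 541343375 multiplications (815^3). Strassen: 282475249 multiplications (7^10, after padding to 1024x1024). Strassen reduces 8 recursive multiplications to 7 at each level.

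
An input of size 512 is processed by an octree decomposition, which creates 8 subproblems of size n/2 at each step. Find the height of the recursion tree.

For divide and conquer with division factor 2:

Problem sizes at each level:
Level 0: 512
Level 1: 256
Level 2: 128
Level 3: 64
Level 4: 32
Level 5: 16
Level 6: 8
Level 7: 4
Level 8: 2
Level 9: 1

The root is level 0 and the size-1 base case is level 9 (the tree spans levels 0 through 9, i.e. 10 levels counting the root), so the depth is the number of divisions: log_2(512) = 9

The recursion tree depth is log_2(512) = 9. At each level, the problem size is divided by 2, so it takes 9 divisions to reduce to a base case of size 1. The algorithm makes 8 recursive calls at each level.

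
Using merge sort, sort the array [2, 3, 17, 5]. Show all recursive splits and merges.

Merge sort trace:

Split: [2, 3, 17, 5] -> [2, 3] and [17, 5]
  Split: [2, 3] -> [2] and [3]
  Merge: [2] + [3] -> [2, 3]
  Split: [17, 5] -> [17] and [5]
  Merge: [17] + [5] -> [5, 17]
Merge: [2, 3] + [5, 17] -> [2, 3, 5, 17]

Final sorted array: [2, 3, 5, 17]

The merge sort proceeds by recursively splitting the array and merging sorted halves.
After all merges, the sorted array is [2, 3, 5, 17].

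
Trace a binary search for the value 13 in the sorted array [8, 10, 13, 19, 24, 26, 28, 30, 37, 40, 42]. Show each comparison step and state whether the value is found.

Binary search for 13 in [8, 10, 13, 19, 24, 26, 28, 30, 37, 40, 42]:

lo=0, hi=10, mid=5, arr[mid]=26 -> 26 > 13, search left half
lo=0, hi=4, mid=2, arr[mid]=13 -> Found target at index 2!

Binary search finds 13 at index 2 after 2 comparisons. The search repeatedly halves the search space by comparing with the middle element.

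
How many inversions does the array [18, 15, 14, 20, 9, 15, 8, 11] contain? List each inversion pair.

Finding inversions in [18, 15, 14, 20, 9, 15, 8, 11]:

(0, 1): arr[0]=18 > arr[1]=15
(0, 2): arr[0]=18 > arr[2]=14
(0, 4): arr[0]=18 > arr[4]=9
(0, 5): arr[0]=18 > arr[5]=15
(0, 6): arr[0]=18 > arr[6]=8
(0, 7): arr[0]=18 > arr[7]=11
(1, 2): arr[1]=15 > arr[2]=14
(1, 4): arr[1]=15 > arr[4]=9
(1, 6): arr[1]=15 > arr[6]=8
(1, 7): arr[1]=15 > arr[7]=11
(2, 4): arr[2]=14 > arr[4]=9
(2, 6): arr[2]=14 > arr[6]=8
(2, 7): arr[2]=14 > arr[7]=11
(3, 4): arr[3]=20 > arr[4]=9
(3, 5): arr[3]=20 > arr[5]=15
(3, 6): arr[3]=20 > arr[6]=8
(3, 7): arr[3]=20 > arr[7]=11
(4, 6): arr[4]=9 > arr[6]=8
(5, 6): arr[5]=15 > arr[6]=8
(5, 7): arr[5]=15 > arr[7]=11

Total inversions: 20

The array has 20 inversion(s): (0,1), (0,2), (0,4), (0,5), (0,6), (0,7), (1,2), (1,4), (1,6), (1,7), (2,4), (2,6), (2,7), (3,4), (3,5), (3,6), (3,7), (4,6), (5,6), (5,7). Each pair (i,j) satisfies i < j and arr[i] > arr[j].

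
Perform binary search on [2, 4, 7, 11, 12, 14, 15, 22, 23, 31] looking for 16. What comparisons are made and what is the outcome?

Binary search for 16 in [2, 4, 7, 11, 12, 14, 15, 22, 23, 31]:

lo=0, hi=9, mid=4, arr[mid]=12 -> 12 < 16, search right half
lo=5, hi=9, mid=7, arr[mid]=22 -> 22 > 16, search left half
lo=5, hi=6, mid=5, arr[mid]=14 -> 14 < 16, search right half
lo=6, hi=6, mid=6, arr[mid]=15 -> 15 < 16, search right half
lo=7 > hi=6, target 16 not found

Binary search determines that 16 is not in the array after 4 comparisons. The search space was exhausted without finding the target.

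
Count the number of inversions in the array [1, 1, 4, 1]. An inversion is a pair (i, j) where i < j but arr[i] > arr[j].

Finding inversions in [1, 1, 4, 1]:

(2, 3): arr[2]=4 > arr[3]=1

Total inversions: 1

The array has 1 inversion(s): (2,3). Each pair (i,j) satisfies i < j and arr[i] > arr[j].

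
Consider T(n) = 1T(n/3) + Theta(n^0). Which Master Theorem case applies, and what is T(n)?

Master Theorem for T(n) = 1T(n/3) + O(n^0):

a = 1, b = 3, c = 0
log_b(a) = log_3(1) = 0.0000

Case 2: c = 0 = log_3(1) = 0.0000
T(n) = O(n^0 log n) = O(log n)

For T(n) = 1T(n/3) + O(n^0): log_3(1) = 0.0000. This is Case 2 of the Master Theorem (c = log_b(a), equal work at all levels), giving O(log n).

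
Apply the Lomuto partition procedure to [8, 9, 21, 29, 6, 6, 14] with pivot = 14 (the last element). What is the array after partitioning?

Lomuto partition with pivot = 14:

Initial array: [8, 9, 21, 29, 6, 6, 14]

arr[0]=8 <= 14: swap with position 0, array becomes [8, 9, 21, 29, 6, 6, 14]
arr[1]=9 <= 14: swap with position 1, array becomes [8, 9, 21, 29, 6, 6, 14]
arr[2]=21 > 14: no swap
arr[3]=29 > 14: no swap
arr[4]=6 <= 14: swap with position 2, array becomes [8, 9, 6, 29, 21, 6, 14]
arr[5]=6 <= 14: swap with position 3, array becomes [8, 9, 6, 6, 21, 29, 14]

Place pivot at position 4: [8, 9, 6, 6, 14, 29, 21]
Pivot position: 4

After partitioning with pivot 14, the array becomes [8, 9, 6, 6, 14, 29, 21]. The pivot is placed at index 4. All elements to the left of the pivot are <= 14, and all elements to the right are > 14.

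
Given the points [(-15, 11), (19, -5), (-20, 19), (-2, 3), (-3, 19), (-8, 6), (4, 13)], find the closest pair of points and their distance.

Computing all pairwise distances among 7 points:

d((-15, 11), (19, -5)) = 37.5766
d((-15, 11), (-20, 19)) = 9.434
d((-15, 11), (-2, 3)) = 15.2643
d((-15, 11), (-3, 19)) = 14.4222
d((-15, 11), (-8, 6)) = 8.6023
d((-15, 11), (4, 13)) = 19.105
d((19, -5), (-20, 19)) = 45.793
d((19, -5), (-2, 3)) = 22.4722
d((19, -5), (-3, 19)) = 32.5576
d((19, -5), (-8, 6)) = 29.1548
d((19, -5), (4, 13)) = 23.4307
d((-20, 19), (-2, 3)) = 24.0832
d((-20, 19), (-3, 19)) = 17.0
d((-20, 19), (-8, 6)) = 17.6918
d((-20, 19), (4, 13)) = 24.7386
d((-2, 3), (-3, 19)) = 16.0312
d((-2, 3), (-8, 6)) = 6.7082 <-- minimum
d((-2, 3), (4, 13)) = 11.6619
d((-3, 19), (-8, 6)) = 13.9284
d((-3, 19), (4, 13)) = 9.2195
d((-8, 6), (4, 13)) = 13.8924

Closest pair: (-2, 3) and (-8, 6) with distance 6.7082

The closest pair is (-2, 3) and (-8, 6) with Euclidean distance 6.7082. For 7 points, brute-force pairwise comparison is shown above. For large n, the divide-and-conquer algorithm (sort by x, recurse on halves, check the dividing strip) achieves O(n log n).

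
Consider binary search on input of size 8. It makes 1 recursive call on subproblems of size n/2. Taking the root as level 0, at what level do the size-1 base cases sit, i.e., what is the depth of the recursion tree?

For divide and conquer with division factor 2:

Problem sizes at each level:
Level 0: 8
Level 1: 4
Level 2: 2
Level 3: 1

The root is level 0 and the size-1 base case is level 3 (the tree spans levels 0 through 3, i.e. 4 levels counting the root), so the depth is the number of divisions: log_2(8) = 3

The recursion tree depth is log_2(8) = 3. At each level, the problem size is divided by 2, so it takes 3 divisions to reduce to a base case of size 1. The algorithm makes 1 recursive call at each level.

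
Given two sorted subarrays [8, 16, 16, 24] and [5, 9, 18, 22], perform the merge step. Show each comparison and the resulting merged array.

Merging process:

Compare 8 vs 5: take 5 from right. Merged: [5]
Compare 8 vs 9: take 8 from left. Merged: [5, 8]
Compare 16 vs 9: take 9 from right. Merged: [5, 8, 9]
Compare 16 vs 18: take 16 from left. Merged: [5, 8, 9, 16]
Compare 16 vs 18: take 16 from left. Merged: [5, 8, 9, 16, 16]
Compare 24 vs 18: take 18 from right. Merged: [5, 8, 9, 16, 16, 18]
Compare 24 vs 22: take 22 from right. Merged: [5, 8, 9, 16, 16, 18, 22]
Append remaining from left: [24]. Merged: [5, 8, 9, 16, 16, 18, 22, 24]

Final merged array: [5, 8, 9, 16, 16, 18, 22, 24]
Total comparisons: 7

The merged array is [5, 8, 9, 16, 16, 18, 22, 24], requiring 7 comparisons. The merge step runs in O(n) time where n is the total number of elements.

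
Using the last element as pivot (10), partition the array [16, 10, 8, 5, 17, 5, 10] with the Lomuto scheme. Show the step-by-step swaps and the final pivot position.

Lomuto partition with pivot = 10:

Initial array: [16, 10, 8, 5, 17, 5, 10]

arr[0]=16 > 10: no swap
arr[1]=10 <= 10: swap with position 0, array becomes [10, 16, 8, 5, 17, 5, 10]
arr[2]=8 <= 10: swap with position 1, array becomes [10, 8, 16, 5, 17, 5, 10]
arr[3]=5 <= 10: swap with position 2, array becomes [10, 8, 5, 16, 17, 5, 10]
arr[4]=17 > 10: no swap
arr[5]=5 <= 10: swap with position 3, array becomes [10, 8, 5, 5, 17, 16, 10]

Place pivot at position 4: [10, 8, 5, 5, 10, 16, 17]
Pivot position: 4

After partitioning with pivot 10, the array becomes [10, 8, 5, 5, 10, 16, 17]. The pivot is placed at index 4. All elements to the left of the pivot are <= 10, and all elements to the right are > 10.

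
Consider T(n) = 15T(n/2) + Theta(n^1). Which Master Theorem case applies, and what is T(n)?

Master Theorem for T(n) = 15T(n/2) + O(n^1):

a = 15, b = 2, c = 1
log_b(a) = log_2(15) = 3.9069

Case 1: c = 1 < log_2(15) = 3.9069
T(n) = O(n^(log_2 15))

For T(n) = 15T(n/2) + O(n^1): log_2(15) = 3.9069. This is Case 1 of the Master Theorem (c < log_b(a), work dominated by leaves), giving O(n^(log_2 15)).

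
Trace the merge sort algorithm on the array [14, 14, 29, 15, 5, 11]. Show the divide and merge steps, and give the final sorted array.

Merge sort trace:

Split: [14, 14, 29, 15, 5, 11] -> [14, 14, 29] and [15, 5, 11]
  Split: [14, 14, 29] -> [14] and [14, 29]
    Split: [14, 29] -> [14] and [29]
    Merge: [14] + [29] -> [14, 29]
  Merge: [14] + [14, 29] -> [14, 14, 29]
  Split: [15, 5, 11] -> [15] and [5, 11]
    Split: [5, 11] -> [5] and [11]
    Merge: [5] + [11] -> [5, 11]
  Merge: [15] + [5, 11] -> [5, 11, 15]
Merge: [14, 14, 29] + [5, 11, 15] -> [5, 11, 14, 14, 15, 29]

Final sorted array: [5, 11, 14, 14, 15, 29]

The merge sort proceeds by recursively splitting the array and merging sorted halves.
After all merges, the sorted array is [5, 11, 14, 14, 15, 29].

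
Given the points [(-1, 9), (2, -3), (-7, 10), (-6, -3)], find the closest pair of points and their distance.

Computing all pairwise distances among 4 points:

d((-1, 9), (2, -3)) = 12.3693
d((-1, 9), (-7, 10)) = 6.0828 <-- minimum
d((-1, 9), (-6, -3)) = 13.0
d((2, -3), (-7, 10)) = 15.8114
d((2, -3), (-6, -3)) = 8.0
d((-7, 10), (-6, -3)) = 13.0384

Closest pair: (-1, 9) and (-7, 10) with distance 6.0828

The closest pair is (-1, 9) and (-7, 10) with Euclidean distance 6.0828. For 4 points, brute-force pairwise comparison is shown above. For large n, the divide-and-conquer algorithm (sort by x, recurse on halves, check the dividing strip) achieves O(n log n).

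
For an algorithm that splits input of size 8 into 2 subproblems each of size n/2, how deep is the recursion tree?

For divide and conquer with division factor 2:

Problem sizes at each level:
Level 0: 8
Level 1: 4
Level 2: 2
Level 3: 1

The root is level 0 and the size-1 base case is level 3 (the tree spans levels 0 through 3, i.e. 4 levels counting the root), so the depth is the number of divisions: log_2(8) = 3

The recursion tree depth is log_2(8) = 3. At each level, the problem size is divided by 2, so it takes 3 divisions to reduce to a base case of size 1. The algorithm makes 2 recursive calls at each level.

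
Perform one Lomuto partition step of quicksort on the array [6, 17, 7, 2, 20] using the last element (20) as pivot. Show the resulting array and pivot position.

Lomuto partition with pivot = 20:

Initial array: [6, 17, 7, 2, 20]

arr[0]=6 <= 20: swap with position 0, array becomes [6, 17, 7, 2, 20]
arr[1]=17 <= 20: swap with position 1, array becomes [6, 17, 7, 2, 20]
arr[2]=7 <= 20: swap with position 2, array becomes [6, 17, 7, 2, 20]
arr[3]=2 <= 20: swap with position 3, array becomes [6, 17, 7, 2, 20]

Place pivot at position 4: [6, 17, 7, 2, 20]
Pivot position: 4

After partitioning with pivot 20, the array becomes [6, 17, 7, 2, 20]. The pivot is placed at index 4. All elements to the left of the pivot are <= 20, and all elements to the right are > 20.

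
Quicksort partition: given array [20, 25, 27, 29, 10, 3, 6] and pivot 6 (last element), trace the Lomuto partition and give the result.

Lomuto partition with pivot = 6:

Initial array: [20, 25, 27, 29, 10, 3, 6]

arr[0]=20 > 6: no swap
arr[1]=25 > 6: no swap
arr[2]=27 > 6: no swap
arr[3]=29 > 6: no swap
arr[4]=10 > 6: no swap
arr[5]=3 <= 6: swap with position 0, array becomes [3, 25, 27, 29, 10, 20, 6]

Place pivot at position 1: [3, 6, 27, 29, 10, 20, 25]
Pivot position: 1

After partitioning with pivot 6, the array becomes [3, 6, 27, 29, 10, 20, 25]. The pivot is placed at index 1. All elements to the left of the pivot are <= 6, and all elements to the right are > 6.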